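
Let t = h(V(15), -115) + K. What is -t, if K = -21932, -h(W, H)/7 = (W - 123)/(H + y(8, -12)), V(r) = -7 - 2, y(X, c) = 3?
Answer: 87761/4 ≈ 21940.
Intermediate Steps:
V(r) = -9
h(W, H) = -7*(-123 + W)/(3 + H) (h(W, H) = -7*(W - 123)/(H + 3) = -7*(-123 + W)/(3 + H))
t = -87761/4 (t = 7*(123 - 1*(-9))/(3 - 115) - 21932 = 7*(123 + 9)/(-112) - 21932 = 7*(-1/112)*132 - 21932 = -33/4 - 21932 = -87761/4 ≈ -21940.)
-t = -1*(-87761/4) = 87761/4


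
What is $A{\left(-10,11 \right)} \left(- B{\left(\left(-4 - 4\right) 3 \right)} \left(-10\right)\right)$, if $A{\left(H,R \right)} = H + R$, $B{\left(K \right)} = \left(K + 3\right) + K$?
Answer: $-450$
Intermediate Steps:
$B{\left(K \right)} = 3 + 2 K$ ($B{\left(K \right)} = \left(3 + K\right) + K = 3 + 2 K$)
$A{\left(-10,11 \right)} \left(- B{\left(\left(-4 - 4\right) 3 \right)} \left(-10\right)\right) = \left(-10 + 11\right) \left(- \left(3 + 2 \left(-4 - 4\right) 3\right) \left(-10\right)\right) = 1 \left(- \left(3 + 2 \left(\left(-8\right) 3\right)\right) \left(-10\right)\right) = 1 \left(- \left(3 + 2 \left(-24\right)\right) \left(-10\right)\right) = 1 \left(- \left(3 - 48\right) \left(-10\right)\right) = 1 \left(- \left(-45\right) \left(-10\right)\right) = 1 \left(\left(-1\right) 450\right) = 1 \left(-450\right) = -450$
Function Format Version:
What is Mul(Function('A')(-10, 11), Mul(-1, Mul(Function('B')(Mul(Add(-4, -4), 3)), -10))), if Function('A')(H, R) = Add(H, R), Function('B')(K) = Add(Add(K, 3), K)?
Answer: -450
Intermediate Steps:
Function('B')(K) = Add(3, Mul(2, K)) (Function('B')(K) = Add(Add(3, K), K) = Add(3, Mul(2, K)))
Mul(Function('A')(-10, 11), Mul(-1, Mul(Function('B')(Mul(Add(-4, -4), 3)), -10))) = Mul(Add(-10, 11), Mul(-1, Mul(Add(3, Mul(2, Mul(Add(-4, -4), 3))), -10))) = Mul(1, Mul(-1, Mul(Add(3, Mul(2, Mul(-8, 3))), -10))) = Mul(1, Mul(-1, Mul(Add(3, Mul(2, -24)), -10))) = Mul(1, Mul(-1, Mul(Add(3, -48), -10))) = Mul(1, Mul(-1, Mul(-45, -10))) = Mul(1, Mul(-1, 450)) = Mul(1, -450) = -450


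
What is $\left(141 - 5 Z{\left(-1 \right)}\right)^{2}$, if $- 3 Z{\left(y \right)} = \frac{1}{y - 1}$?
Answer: $\frac{707281}{36} \approx 19647.0$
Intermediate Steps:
$Z{\left(y \right)} = - \frac{1}{3 \left(-1 + y\right)}$ ($Z{\left(y \right)} = - \frac{1}{3 \left(y - 1\right)} = - \frac{1}{3 \left(-1 + y\right)}$)
$\left(141 - 5 Z{\left(-1 \right)}\right)^{2} = \left(141 - 5 \left(- \frac{1}{-3 + 3 \left(-1\right)}\right)\right)^{2} = \left(141 - 5 \left(- \frac{1}{-3 - 3}\right)\right)^{2} = \left(141 - 5 \left(- \frac{1}{-6}\right)\right)^{2} = \left(141 - 5 \left(\left(-1\right) \left(- \frac{1}{6}\right)\right)\right)^{2} = \left(141 - \frac{5}{6}\right)^{2} = \left(\frac{841}{6}\right)^{2} = \frac{707281}{36}$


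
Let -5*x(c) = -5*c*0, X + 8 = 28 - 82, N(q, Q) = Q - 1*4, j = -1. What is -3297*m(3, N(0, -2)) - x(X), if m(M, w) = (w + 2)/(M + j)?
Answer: 6594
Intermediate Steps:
N(q, Q) = -4 + Q (N(q, Q) = Q - 4 = -4 + Q)
m(M, w) = (2 + w)/(-1 + M) (m(M, w) = (w + 2)/(M - 1) = (2 + w)/(-1 + M))
X = -62 (X = -8 + (28 - 82) = -8 - 54 = -62)
x(c) = 0 (x(c) = -(-5*c)*0/5 = -⅕*0 = 0)
-3297*m(3, N(0, -2)) - x(X) = -3297*(2 + (-4 - 2))/(-1 + 3) - 1*0 = -3297*(2 - 6)/2 + 0 = -3297*(-4)/2 + 0 = -3297*(-2) + 0 = 6594 + 0 = 6594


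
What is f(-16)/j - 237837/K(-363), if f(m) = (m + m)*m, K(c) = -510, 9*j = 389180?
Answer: 1542729229/3308030 ≈ 466.36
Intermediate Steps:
j = 389180/9 (j = (⅑)*389180 = 389180/9 ≈ 43242.)
f(m) = 2*m² (f(m) = (2*m)*m = 2*m²)
f(-16)/j - 237837/K(-363) = (2*(-16)²)/(389180/9) - 237837/(-510) = (2*256)*(9/389180) - 237837*(-1/510) = 512*(9/389180) + 79279/170 = 1152/97295 + 79279/170 = 1542729229/3308030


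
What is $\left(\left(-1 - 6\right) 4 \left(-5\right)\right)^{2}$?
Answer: $19600$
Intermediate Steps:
$\left(\left(-1 - 6\right) 4 \left(-5\right)\right)^{2} = \left(\left(-7\right) 4 \left(-5\right)\right)^{2} = \left(\left(-28\right) \left(-5\right)\right)^{2} = 140^{2} = 19600$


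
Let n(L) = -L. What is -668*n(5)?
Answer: 3340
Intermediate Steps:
-668*n(5) = -(-668)*5 = -668*(-5) = 3340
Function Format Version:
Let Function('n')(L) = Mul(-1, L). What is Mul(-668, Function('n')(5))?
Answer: 3340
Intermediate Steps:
Mul(-668, Function('n')(5)) = Mul(-668, Mul(-1, 5)) = Mul(-668, -5) = 3340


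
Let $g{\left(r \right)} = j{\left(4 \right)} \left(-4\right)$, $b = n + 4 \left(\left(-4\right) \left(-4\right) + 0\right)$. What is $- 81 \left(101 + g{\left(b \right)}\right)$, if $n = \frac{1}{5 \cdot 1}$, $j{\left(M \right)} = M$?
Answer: $-6885$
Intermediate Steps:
$n = \frac{1}{5} \approx 0.2$
$b = \frac{321}{5}$ ($b = \frac{1}{5} + 4 \left(\left(-4\right) \left(-4\right) + 0\right) = \frac{1}{5} + 4 \left(16 + 0\right) = \frac{1}{5} + 4 \cdot 16 = \frac{1}{5} + 64 = \frac{321}{5} \approx 64.2$)
$g{\left(r \right)} = -16$ ($g{\left(r \right)} = 4 \left(-4\right) = -16$)
$- 81 \left(101 + g{\left(b \right)}\right) = - 81 \left(101 - 16\right) = \left(-81\right) 85 = -6885$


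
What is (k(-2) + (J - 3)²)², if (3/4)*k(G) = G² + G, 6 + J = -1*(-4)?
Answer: 6889/9 ≈ 765.44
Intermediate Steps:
J = -2 (J = -6 - 1*(-4) = -6 + 4 = -2)
k(G) = 4*G/3 + 4*G²/3 (k(G) = 4*(G² + G)/3 = 4*(G + G²)/3 = 4*G/3 + 4*G²/3)
(k(-2) + (J - 3)²)² = ((4/3)*(-2)*(1 - 2) + (-2 - 3)²)² = ((4/3)*(-2)*(-1) + (-5)²)² = (8/3 + 25)² = (83/3)² = 6889/9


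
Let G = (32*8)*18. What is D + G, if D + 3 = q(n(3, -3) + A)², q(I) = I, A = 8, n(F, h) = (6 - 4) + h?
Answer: 4654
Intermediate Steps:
n(F, h) = 2 + h
D = 46 (D = -3 + ((2 - 3) + 8)² = -3 + (-1 + 8)² = -3 + 7² = -3 + 49 = 46)
G = 4608 (G = 256*18 = 4608)
D + G = 46 + 4608 = 4654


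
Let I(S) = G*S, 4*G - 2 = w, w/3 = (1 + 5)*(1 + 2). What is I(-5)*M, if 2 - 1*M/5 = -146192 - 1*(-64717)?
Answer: -28516950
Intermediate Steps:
w = 54 (w = 3*((1 + 5)*(1 + 2)) = 3*(6*3) = 3*18 = 54)
G = 14 (G = 1/2 + (1/4)*54 = 1/2 + 27/2 = 14)
I(S) = 14*S
M = 407385 (M = 10 - 5*(-146192 - 1*(-64717)) = 10 - 5*(-146192 + 64717) = 10 - 5*(-81475) = 10 + 407375 = 407385)
I(-5)*M = (14*(-5))*407385 = -70*407385 = -28516950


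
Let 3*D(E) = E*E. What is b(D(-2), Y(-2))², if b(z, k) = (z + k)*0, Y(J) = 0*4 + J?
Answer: 0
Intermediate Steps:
Y(J) = J (Y(J) = 0 + J = J)
D(E) = E²/3 (D(E) = (E*E)/3 = E²/3)
b(z, k) = 0 (b(z, k) = (k + z)*0 = 0)
b(D(-2), Y(-2))² = 0² = 0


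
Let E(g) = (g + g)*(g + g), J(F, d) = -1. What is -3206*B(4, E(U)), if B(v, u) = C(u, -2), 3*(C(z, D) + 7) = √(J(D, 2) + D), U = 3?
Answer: 22442 - 3206*I*√3/3 ≈ 22442.0 - 1851.0*I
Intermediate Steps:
E(g) = 4*g² (E(g) = (2*g)*(2*g) = 4*g²)
C(z, D) = -7 + √(-1 + D)/3
B(v, u) = -7 + I*√3/3 (B(v, u) = -7 + √(-1 - 2)/3 = -7 + √(-3)/3 = -7 + (I*√3)/3 = -7 + I*√3/3)
-3206*B(4, E(U)) = -3206*(-7 + I*√3/3) = 22442 - 3206*I*√3/3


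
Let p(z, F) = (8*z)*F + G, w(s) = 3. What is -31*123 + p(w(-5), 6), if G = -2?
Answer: -3671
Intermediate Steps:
p(z, F) = -2 + 8*F*z (p(z, F) = (8*z)*F - 2 = 8*F*z - 2 = -2 + 8*F*z)
-31*123 + p(w(-5), 6) = -31*123 + (-2 + 8*6*3) = -3813 + (-2 + 144) = -3813 + 142 = -3671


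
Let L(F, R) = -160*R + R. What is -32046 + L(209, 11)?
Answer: -33795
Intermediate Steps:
L(F, R) = -159*R
-32046 + L(209, 11) = -32046 - 159*11 = -32046 - 1749 = -33795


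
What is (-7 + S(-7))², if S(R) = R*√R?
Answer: -294 + 98*I*√7 ≈ -294.0 + 259.28*I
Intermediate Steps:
S(R) = R^(3/2)
(-7 + S(-7))² = (-7 + (-7)^(3/2))² = (-7 - 7*I*√7)²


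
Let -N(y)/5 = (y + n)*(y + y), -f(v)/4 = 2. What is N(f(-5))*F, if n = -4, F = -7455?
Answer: 7156800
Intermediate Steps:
f(v) = -8 (f(v) = -4*2 = -8)
N(y) = -10*y*(-4 + y) (N(y) = -5*(y - 4)*(y + y) = -5*(-4 + y)*2*y = -10*y*(-4 + y))
N(f(-5))*F = (10*(-8)*(4 - 1*(-8)))*(-7455) = (10*(-8)*(4 + 8))*(-7455) = (10*(-8)*12)*(-7455) = -960*(-7455) = 7156800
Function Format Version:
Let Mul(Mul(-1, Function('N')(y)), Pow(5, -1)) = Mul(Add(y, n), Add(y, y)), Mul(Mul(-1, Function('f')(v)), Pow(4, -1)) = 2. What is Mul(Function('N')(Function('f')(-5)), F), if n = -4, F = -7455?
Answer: 7156800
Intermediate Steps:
Function('f')(v) = -8 (Function('f')(v) = Mul(-4, 2) = -8)
Function('N')(y) = Mul(-10, y, Add(-4, y)) (Function('N')(y) = Mul(-5, Mul(Add(y, -4), Add(y, y))) = Mul(-5, Mul(Add(-4, y), Mul(2, y))) = Mul(-5, Mul(2, y, Add(-4, y))) = Mul(-10, y, Add(-4, y)))
Mul(Function('N')(Function('f')(-5)), F) = Mul(Mul(10, -8, Add(4, Mul(-1, -8))), -7455) = Mul(Mul(10, -8, Add(4, 8)), -7455) = Mul(Mul(10, -8, 12), -7455) = Mul(-960, -7455) = 7156800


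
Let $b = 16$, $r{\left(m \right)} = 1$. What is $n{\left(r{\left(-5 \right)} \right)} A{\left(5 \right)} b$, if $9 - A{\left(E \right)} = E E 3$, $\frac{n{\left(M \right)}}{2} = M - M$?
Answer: $0$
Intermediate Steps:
$n{\left(M \right)} = 0$ ($n{\left(M \right)} = 2 \left(M - M\right) = 2 \cdot 0 = 0$)
$A{\left(E \right)} = 9 - 3 E^{2}$ ($A{\left(E \right)} = 9 - E E 3 = 9 - E^{2} \cdot 3 = 9 - 3 E^{2}$)
$n{\left(r{\left(-5 \right)} \right)} A{\left(5 \right)} b = 0 \left(9 - 3 \cdot 5^{2}\right) 16 = 0 \left(9 - 75\right) 16 = 0 \left(-66\right) 16 = 0 \cdot 16 = 0$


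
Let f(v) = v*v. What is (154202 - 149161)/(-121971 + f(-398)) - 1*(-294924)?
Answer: 10744971133/36433 ≈ 2.9492e+5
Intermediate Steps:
f(v) = v²
(154202 - 149161)/(-121971 + f(-398)) - 1*(-294924) = (154202 - 149161)/(-121971 + (-398)²) - 1*(-294924) = 5041/(-121971 + 158404) + 294924 = 5041/36433 + 294924 = 10744971133/36433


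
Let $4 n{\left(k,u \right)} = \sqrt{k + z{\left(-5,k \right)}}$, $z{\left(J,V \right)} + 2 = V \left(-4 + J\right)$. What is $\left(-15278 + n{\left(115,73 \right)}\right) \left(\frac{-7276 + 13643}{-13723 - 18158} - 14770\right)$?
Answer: $\frac{7194238123886}{31881} - \frac{470888737 i \sqrt{922}}{127524} \approx 2.2566 \cdot 10^{8} - 1.1212 \cdot 10^{5} i$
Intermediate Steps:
$z{\left(J,V \right)} = -2 + V \left(-4 + J\right)$
$n{\left(k,u \right)} = \frac{\sqrt{-2 - 8 k}}{4}$ ($n{\left(k,u \right)} = \frac{\sqrt{k - \left(2 + 9 k\right)}}{4} = \frac{\sqrt{-2 - 8 k}}{4}$)
$\left(-15278 + n{\left(115,73 \right)}\right) \left(\frac{-7276 + 13643}{-13723 - 18158} - 14770\right) = \left(-15278 + \frac{\sqrt{-2 - 920}}{4}\right) \left(\frac{-7276 + 13643}{-13723 - 18158} - 14770\right) = \left(-15278 + \frac{\sqrt{-2 - 920}}{4}\right) \left(\frac{6367}{-31881} - 14770\right) = \left(-15278 + \frac{\sqrt{-922}}{4}\right) \left(6367 \left(- \frac{1}{31881}\right) - 14770\right) = \left(-15278 + \frac{i \sqrt{922}}{4}\right) \left(- \frac{6367}{31881} - 14770\right) = \left(-15278 + \frac{i \sqrt{922}}{4}\right) \left(- \frac{470888737}{31881}\right) = \frac{7194238123886}{31881} - \frac{470888737 i \sqrt{922}}{127524}$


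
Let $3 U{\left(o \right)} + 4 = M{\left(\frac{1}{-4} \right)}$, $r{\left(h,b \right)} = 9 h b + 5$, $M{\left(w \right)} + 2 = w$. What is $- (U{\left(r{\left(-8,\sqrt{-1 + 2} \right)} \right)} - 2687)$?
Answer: $\frac{32269}{12} \approx 2689.1$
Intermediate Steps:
$M{\left(w \right)} = -2 + w$
$r{\left(h,b \right)} = 5 + 9 b h$ ($r{\left(h,b \right)} = 9 b h + 5 = 5 + 9 b h$)
$U{\left(o \right)} = - \frac{25}{12}$ ($U{\left(o \right)} = - \frac{4}{3} + \frac{-2 + \frac{1}{-4}}{3} = - \frac{4}{3} + \frac{-2 - \frac{1}{4}}{3} = - \frac{4}{3} + \frac{1}{3} \left(- \frac{9}{4}\right) = - \frac{4}{3} - \frac{3}{4} = - \frac{25}{12}$)
$- (U{\left(r{\left(-8,\sqrt{-1 + 2} \right)} \right)} - 2687) = - (- \frac{25}{12} - 2687) = \left(-1\right) \left(- \frac{32269}{12}\right) = \frac{32269}{12}$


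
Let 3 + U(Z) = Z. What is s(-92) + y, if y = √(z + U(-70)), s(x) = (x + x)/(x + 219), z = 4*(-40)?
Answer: -184/127 + I*√233 ≈ -1.4488 + 15.264*I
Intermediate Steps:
U(Z) = -3 + Z
z = -160
s(x) = 2*x/(219 + x) (s(x) = (2*x)/(219 + x) = 2*x/(219 + x))
y = I*√233 (y = √(-160 + (-3 - 70)) = √(-160 - 73) = √(-233) = I*√233 ≈ 15.264*I)
s(-92) + y = 2*(-92)/(219 - 92) + I*√233 = 2*(-92)/127 + I*√233 = 2*(-92)*(1/127) + I*√233 = -184/127 + I*√233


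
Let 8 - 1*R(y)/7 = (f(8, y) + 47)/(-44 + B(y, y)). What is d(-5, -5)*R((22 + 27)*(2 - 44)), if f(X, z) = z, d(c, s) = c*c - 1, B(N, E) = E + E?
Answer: 656649/520 ≈ 1262.8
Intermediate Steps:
B(N, E) = 2*E
d(c, s) = -1 + c² (d(c, s) = c² - 1 = -1 + c²)
R(y) = 56 - 7*(47 + y)/(-44 + 2*y) (R(y) = 56 - 7*(y + 47)/(-44 + 2*y) = 56 - 7*(47 + y)/(-44 + 2*y))
d(-5, -5)*R((22 + 27)*(2 - 44)) = (-1 + (-5)²)*(21*(-133 + 5*((22 + 27)*(2 - 44)))/(2*(-22 + (22 + 27)*(2 - 44)))) = (-1 + 25)*(21*(-133 + 5*(49*(-42)))/(2*(-22 + 49*(-42)))) = 24*(21*(-133 + 5*(-2058))/(2*(-22 - 2058))) = 24*((21/2)*(-133 - 10290)/(-2080)) = 24*((21/2)*(-1/2080)*(-10423)) = 24*(218883/4160) = 656649/520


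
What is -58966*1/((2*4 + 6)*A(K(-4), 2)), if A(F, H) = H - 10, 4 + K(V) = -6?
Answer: 29483/56 ≈ 526.48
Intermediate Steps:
K(V) = -10 (K(V) = -4 - 6 = -10)
A(F, H) = -10 + H
-58966*1/((2*4 + 6)*A(K(-4), 2)) = -58966*1/((-10 + 2)*(2*4 + 6)) = -58966*(-1/(8*(8 + 6))) = -58966/(14*(-8)) = -58966/(-112) = -58966*(-1/112) = 29483/56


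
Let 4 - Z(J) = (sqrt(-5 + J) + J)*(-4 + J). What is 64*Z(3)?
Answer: 448 + 64*I*sqrt(2) ≈ 448.0 + 90.51*I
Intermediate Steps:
Z(J) = 4 - (-4 + J)*(J + sqrt(-5 + J)) (Z(J) = 4 - (sqrt(-5 + J) + J)*(-4 + J) = 4 - (J + sqrt(-5 + J))*(-4 + J) = 4 - (-4 + J)*(J + sqrt(-5 + J)))
64*Z(3) = 64*(4 - 1*3**2 + 4*3 + 4*sqrt(-5 + 3) - 1*3*sqrt(-5 + 3)) = 64*(4 - 1*9 + 12 + 4*sqrt(-2) - 1*3*sqrt(-2)) = 64*(4 - 9 + 12 + 4*(I*sqrt(2)) - 1*3*I*sqrt(2)) = 64*(4 - 9 + 12 + 4*I*sqrt(2) - 3*I*sqrt(2)) = 64*(7 + I*sqrt(2)) = 448 + 64*I*sqrt(2)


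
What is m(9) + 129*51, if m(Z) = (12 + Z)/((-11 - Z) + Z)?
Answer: 72348/11 ≈ 6577.1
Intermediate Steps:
m(Z) = -12/11 - Z/11 (m(Z) = (12 + Z)/(-11) = (12 + Z)*(-1/11) = -12/11 - Z/11)
m(9) + 129*51 = (-12/11 - 1/11*9) + 129*51 = (-12/11 - 9/11) + 6579 = -21/11 + 6579 = 72348/11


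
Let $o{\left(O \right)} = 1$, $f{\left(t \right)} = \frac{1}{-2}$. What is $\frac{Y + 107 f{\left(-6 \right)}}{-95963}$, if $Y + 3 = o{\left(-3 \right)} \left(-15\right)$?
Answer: $\frac{143}{191926} \approx 0.00074508$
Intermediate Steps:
$f{\left(t \right)} = - \frac{1}{2}$
$Y = -18$ ($Y = -3 + 1 \left(-15\right) = -3 - 15 = -18$)
$\frac{Y + 107 f{\left(-6 \right)}}{-95963} = \frac{-18 + 107 \left(- \frac{1}{2}\right)}{-95963} = \left(-18 - \frac{107}{2}\right) \left(- \frac{1}{95963}\right) = \left(- \frac{143}{2}\right) \left(- \frac{1}{95963}\right) = \frac{143}{191926}$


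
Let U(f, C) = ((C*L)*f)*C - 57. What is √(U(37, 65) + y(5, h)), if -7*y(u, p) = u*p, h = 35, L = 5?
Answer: √781543 ≈ 884.05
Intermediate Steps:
y(u, p) = -p*u/7 (y(u, p) = -u*p/7 = -p*u/7)
U(f, C) = -57 + 5*f*C² (U(f, C) = ((C*5)*f)*C - 57 = ((5*C)*f)*C - 57 = (5*C*f)*C - 57 = 5*f*C² - 57 = -57 + 5*f*C²)
√(U(37, 65) + y(5, h)) = √((-57 + 5*37*65²) - ⅐*35*5) = √((-57 + 5*37*4225) - 25) = √((-57 + 781625) - 25) = √(781568 - 25) = √781543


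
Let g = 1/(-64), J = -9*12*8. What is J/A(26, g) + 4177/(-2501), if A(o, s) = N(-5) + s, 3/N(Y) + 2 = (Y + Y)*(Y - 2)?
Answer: -2351149519/77531 ≈ -30325.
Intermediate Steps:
J = -864 (J = -108*8 = -864)
N(Y) = 3/(-2 + 2*Y*(-2 + Y)) (N(Y) = 3/(-2 + (Y + Y)*(Y - 2)) = 3/(-2 + (2*Y)*(-2 + Y)) = 3/(-2 + 2*Y*(-2 + Y)))
g = -1/64 ≈ -0.015625
A(o, s) = 3/68 + s (A(o, s) = 3/(2*(-1 + (-5)² - 2*(-5))) + s = 3/(2*(-1 + 25 + 10)) + s = (3/2)/34 + s = (3/2)*(1/34) + s = 3/68 + s)
J/A(26, g) + 4177/(-2501) = -864/(3/68 - 1/64) + 4177/(-2501) = -864/31/1088 + 4177*(-1/2501) = -864*1088/31 - 4177/2501 = -940032/31 - 4177/2501 = -2351149519/77531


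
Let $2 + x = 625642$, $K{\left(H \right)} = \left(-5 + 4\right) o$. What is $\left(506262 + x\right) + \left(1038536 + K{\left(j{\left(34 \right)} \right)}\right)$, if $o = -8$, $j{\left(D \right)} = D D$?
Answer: $2170446$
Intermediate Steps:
$j{\left(D \right)} = D^{2}$
$K{\left(H \right)} = 8$ ($K{\left(H \right)} = \left(-5 + 4\right) \left(-8\right) = \left(-1\right) \left(-8\right) = 8$)
$x = 625640$ ($x = -2 + 625642 = 625640$)
$\left(506262 + x\right) + \left(1038536 + K{\left(j{\left(34 \right)} \right)}\right) = \left(506262 + 625640\right) + \left(1038536 + 8\right) = 1131902 + 1038544 = 2170446$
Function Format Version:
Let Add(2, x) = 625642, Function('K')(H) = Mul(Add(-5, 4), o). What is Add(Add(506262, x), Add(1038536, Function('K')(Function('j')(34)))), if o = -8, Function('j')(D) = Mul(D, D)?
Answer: 2170446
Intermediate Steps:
Function('j')(D) = Pow(D, 2)
Function('K')(H) = 8 (Function('K')(H) = Mul(Add(-5, 4), -8) = Mul(-1, -8) = 8)
x = 625640 (x = Add(-2, 625642) = 625640)
Add(Add(506262, x), Add(1038536, Function('K')(Function('j')(34)))) = Add(Add(506262, 625640), Add(1038536, 8)) = Add(1131902, 1038544) = 2170446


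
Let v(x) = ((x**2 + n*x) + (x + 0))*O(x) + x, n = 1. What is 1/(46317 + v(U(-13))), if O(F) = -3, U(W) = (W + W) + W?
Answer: 1/41949 ≈ 2.3838e-5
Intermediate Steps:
U(W) = 3*W (U(W) = 2*W + W = 3*W)
v(x) = -5*x - 3*x**2 (v(x) = ((x**2 + 1*x) + (x + 0))*(-3) + x = ((x**2 + x) + x)*(-3) + x = ((x + x**2) + x)*(-3) + x = (x**2 + 2*x)*(-3) + x = (-6*x - 3*x**2) + x = -5*x - 3*x**2)
1/(46317 + v(U(-13))) = 1/(46317 + (3*(-13))*(-5 - 9*(-13))) = 1/(46317 - 39*(-5 - 3*(-39))) = 1/(46317 - 39*(-5 + 117)) = 1/(46317 - 39*112) = 1/(46317 - 4368) = 1/41949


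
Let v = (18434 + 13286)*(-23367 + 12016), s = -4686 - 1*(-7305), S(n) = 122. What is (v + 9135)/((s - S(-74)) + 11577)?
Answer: -360044585/14074 ≈ -25582.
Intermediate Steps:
s = 2619 (s = -4686 + 7305 = 2619)
v = -360053720 (v = 31720*(-11351) = -360053720)
(v + 9135)/((s - S(-74)) + 11577) = (-360053720 + 9135)/((2619 - 1*122) + 11577) = -360044585/((2619 - 122) + 11577) = -360044585/(2497 + 11577) = -360044585/14074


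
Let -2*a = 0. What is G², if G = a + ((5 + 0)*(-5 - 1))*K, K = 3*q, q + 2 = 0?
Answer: 32400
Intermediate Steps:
q = -2 (q = -2 + 0 = -2)
K = -6 (K = 3*(-2) = -6)
a = 0 (a = -½*0 = 0)
G = 180 (G = 0 + ((5 + 0)*(-5 - 1))*(-6) = 0 + (5*(-6))*(-6) = 0 - 30*(-6) = 0 + 180 = 180)
G² = 180² = 32400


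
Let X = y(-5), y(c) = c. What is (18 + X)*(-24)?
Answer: -312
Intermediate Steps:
X = -5
(18 + X)*(-24) = (18 - 5)*(-24) = 13*(-24) = -312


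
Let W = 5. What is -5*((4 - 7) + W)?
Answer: -10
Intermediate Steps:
-5*((4 - 7) + W) = -5*((4 - 7) + 5) = -5*(-3 + 5) = -5*2 = -10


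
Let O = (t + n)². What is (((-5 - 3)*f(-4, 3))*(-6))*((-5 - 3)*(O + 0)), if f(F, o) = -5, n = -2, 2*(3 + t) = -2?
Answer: 69120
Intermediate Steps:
t = -4 (t = -3 + (½)*(-2) = -3 - 1 = -4)
O = 36 (O = (-4 - 2)² = (-6)² = 36)
(((-5 - 3)*f(-4, 3))*(-6))*((-5 - 3)*(O + 0)) = (((-5 - 3)*(-5))*(-6))*((-5 - 3)*(36 + 0)) = (-8*(-5)*(-6))*(-8*36) = (40*(-6))*(-288) = -240*(-288) = 69120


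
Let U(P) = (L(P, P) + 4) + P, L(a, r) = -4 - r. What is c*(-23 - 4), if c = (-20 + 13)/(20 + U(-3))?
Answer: 189/20 ≈ 9.4500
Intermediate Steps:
U(P) = 0 (U(P) = ((-4 - P) + 4) + P = -P + P = 0)
c = -7/20 (c = (-20 + 13)/(20 + 0) = -7/20 ≈ -0.35000)
c*(-23 - 4) = -7*(-23 - 4)/20 = -7/20*(-27) = 189/20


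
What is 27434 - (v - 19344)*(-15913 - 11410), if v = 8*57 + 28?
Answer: -515284346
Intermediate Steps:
v = 484 (v = 456 + 28 = 484)
27434 - (v - 19344)*(-15913 - 11410) = 27434 - (484 - 19344)*(-15913 - 11410) = 27434 - (-18860)*(-27323) = 27434 - 1*515311780 = 27434 - 515311780 = -515284346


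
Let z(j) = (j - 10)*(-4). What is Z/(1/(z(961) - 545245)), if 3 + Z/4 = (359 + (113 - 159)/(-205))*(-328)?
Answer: 1293873500028/5 ≈ 2.5877e+11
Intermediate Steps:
z(j) = 40 - 4*j (z(j) = (-10 + j)*(-4) = 40 - 4*j)
Z = -2356572/5 (Z = -12 + 4*((359 + (113 - 159)/(-205))*(-328)) = -12 + 4*((359 - 46*(-1/205))*(-328)) = -12 + 4*((359 + 46/205)*(-328)) = -12 + 4*((73641/205)*(-328)) = -12 + 4*(-589128/5) = -12 - 2356512/5 = -2356572/5 ≈ -4.7131e+5)
Z/(1/(z(961) - 545245)) = -(-256962967452 - 9058662768/5) = -2356572/(5*(1/((40 - 3844) - 545245))) = -2356572/(5*(1/(-3804 - 545245))) = -2356572/(5*(1/(-549049))) = -2356572/(5*(-1/549049)) = -2356572/5*(-549049) = 1293873500028/5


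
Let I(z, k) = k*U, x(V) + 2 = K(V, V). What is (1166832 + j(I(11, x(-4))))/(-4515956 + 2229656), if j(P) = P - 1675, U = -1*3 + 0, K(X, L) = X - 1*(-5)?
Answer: -58258/114315 ≈ -0.50963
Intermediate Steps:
K(X, L) = 5 + X (K(X, L) = X + 5 = 5 + X)
x(V) = 3 + V (x(V) = -2 + (5 + V) = 3 + V)
U = -3 (U = -3 + 0 = -3)
I(z, k) = -3*k (I(z, k) = k*(-3) = -3*k)
j(P) = -1675 + P
(1166832 + j(I(11, x(-4))))/(-4515956 + 2229656) = (1166832 + (-1675 - 3*(3 - 4)))/(-4515956 + 2229656) = (1166832 + (-1675 - 3*(-1)))/(-2286300) = (1166832 + (-1675 + 3))*(-1/2286300) = (1166832 - 1672)*(-1/2286300) = 1165160*(-1/2286300) = -58258/114315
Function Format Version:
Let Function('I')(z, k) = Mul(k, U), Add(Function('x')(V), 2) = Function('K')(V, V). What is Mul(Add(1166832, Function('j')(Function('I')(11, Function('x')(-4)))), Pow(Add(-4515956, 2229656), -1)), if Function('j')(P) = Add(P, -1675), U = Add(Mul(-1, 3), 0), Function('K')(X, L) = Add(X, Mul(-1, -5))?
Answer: Rational(-58258, 114315) ≈ -0.50963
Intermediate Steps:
Function('K')(X, L) = Add(5, X) (Function('K')(X, L) = Add(X, 5) = Add(5, X))
Function('x')(V) = Add(3, V) (Function('x')(V) = Add(-2, Add(5, V)) = Add(3, V))
U = -3 (U = Add(-3, 0) = -3)
Function('I')(z, k) = Mul(-3, k) (Function('I')(z, k) = Mul(k, -3) = Mul(-3, k))
Function('j')(P) = Add(-1675, P)
Mul(Add(1166832, Function('j')(Function('I')(11, Function('x')(-4)))), Pow(Add(-4515956, 2229656), -1)) = Mul(Add(1166832, Add(-1675, Mul(-3, Add(3, -4)))), Pow(Add(-4515956, 2229656), -1)) = Mul(Add(1166832, Add(-1675, Mul(-3, -1))), Pow(-2286300, -1)) = Mul(Add(1166832, Add(-1675, 3)), Rational(-1, 2286300)) = Mul(Add(1166832, -1672), Rational(-1, 2286300)) = Mul(1165160, Rational(-1, 2286300)) = Rational(-58258, 114315)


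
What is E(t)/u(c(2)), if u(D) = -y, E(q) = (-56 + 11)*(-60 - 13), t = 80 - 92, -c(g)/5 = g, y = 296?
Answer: -3285/296 ≈ -11.098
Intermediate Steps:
c(g) = -5*g
t = -12
E(q) = 3285 (E(q) = -45*(-73) = 3285)
u(D) = -296 (u(D) = -1*296 = -296)
E(t)/u(c(2)) = 3285/(-296) = 3285*(-1/296) = -3285/296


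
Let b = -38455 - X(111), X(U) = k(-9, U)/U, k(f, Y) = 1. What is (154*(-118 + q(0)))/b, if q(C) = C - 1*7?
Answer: 97125/194023 ≈ 0.50058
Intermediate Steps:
X(U) = 1/U
q(C) = -7 + C (q(C) = C - 7 = -7 + C)
b = -4268506/111 (b = -38455 - 1/111 = -4268506/111 ≈ -38455.)
(154*(-118 + q(0)))/b = (154*(-118 + (-7 + 0)))/(-4268506/111) = (154*(-118 - 7))*(-111/4268506) = (154*(-125))*(-111/4268506) = -19250*(-111/4268506) = 97125/194023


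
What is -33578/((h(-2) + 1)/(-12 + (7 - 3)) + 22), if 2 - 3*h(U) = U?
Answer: -805872/521 ≈ -1546.8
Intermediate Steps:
h(U) = ⅔ - U/3
-33578/((h(-2) + 1)/(-12 + (7 - 3)) + 22) = -33578/(((⅔ - ⅓*(-2)) + 1)/(-12 + (7 - 3)) + 22) = -33578/(((⅔ + ⅔) + 1)/(-12 + 4) + 22) = -33578/((4/3 + 1)/(-8) + 22) = -33578/((7/3)*(-⅛) + 22) = -33578/(-7/24 + 22) = -33578/521/24 = -33578*24/521 = -805872/521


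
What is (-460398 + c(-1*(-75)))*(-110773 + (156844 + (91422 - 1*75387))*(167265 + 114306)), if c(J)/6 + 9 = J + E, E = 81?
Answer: -22368137023126176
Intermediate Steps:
c(J) = 432 + 6*J (c(J) = -54 + 6*(J + 81) = -54 + 6*(81 + J) = -54 + (486 + 6*J) = 432 + 6*J)
(-460398 + c(-1*(-75)))*(-110773 + (156844 + (91422 - 1*75387))*(167265 + 114306)) = (-460398 + (432 + 6*(-1*(-75))))*(-110773 + (156844 + (91422 - 1*75387))*(167265 + 114306)) = (-460398 + (432 + 6*75))*(-110773 + (156844 + (91422 - 75387))*281571) = (-460398 + (432 + 450))*(-110773 + (156844 + 16035)*281571) = (-460398 + 882)*(-110773 + 172879*281571) = -459516*(-110773 + 48677712909) = -459516*48677602136 = -22368137023126176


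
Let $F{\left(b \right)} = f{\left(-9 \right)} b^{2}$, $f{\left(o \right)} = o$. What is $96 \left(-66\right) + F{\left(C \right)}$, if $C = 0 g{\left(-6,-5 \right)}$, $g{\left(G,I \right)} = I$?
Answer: $-6336$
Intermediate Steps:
$C = 0$ ($C = 0 \left(-5\right) = 0$)
$F{\left(b \right)} = - 9 b^{2}$
$96 \left(-66\right) + F{\left(C \right)} = 96 \left(-66\right) - 9 \cdot 0^{2} = -6336 - 0 = -6336 + 0 = -6336$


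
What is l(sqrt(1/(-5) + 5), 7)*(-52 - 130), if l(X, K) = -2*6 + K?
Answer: 910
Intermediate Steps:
l(X, K) = -12 + K
l(sqrt(1/(-5) + 5), 7)*(-52 - 130) = (-12 + 7)*(-52 - 130) = -5*(-182) = 910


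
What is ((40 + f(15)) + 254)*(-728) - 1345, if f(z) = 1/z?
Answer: -3231383/15 ≈ -2.1543e+5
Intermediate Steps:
((40 + f(15)) + 254)*(-728) - 1345 = ((40 + 1/15) + 254)*(-728) - 1345 = (601/15 + 254)*(-728) - 1345 = (4411/15)*(-728) - 1345 = -3211208/15 - 1345 = -3231383/15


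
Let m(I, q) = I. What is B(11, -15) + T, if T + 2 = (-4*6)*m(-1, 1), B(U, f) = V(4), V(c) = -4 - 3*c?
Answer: 6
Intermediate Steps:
B(U, f) = -16 (B(U, f) = -4 - 3*4 = -4 - 12 = -16)
T = 22 (T = -2 - 4*6*(-1) = -2 - 24*(-1) = -2 + 24 = 22)
B(11, -15) + T = -16 + 22 = 6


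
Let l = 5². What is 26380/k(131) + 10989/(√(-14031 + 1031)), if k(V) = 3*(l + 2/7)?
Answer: 184660/531 - 10989*I*√130/1300 ≈ 347.76 - 96.38*I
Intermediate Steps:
l = 25
k(V) = 531/7 (k(V) = 3*(25 + 2/7) = 3*(177/7) = 531/7)
26380/k(131) + 10989/(√(-14031 + 1031)) = 26380/(531/7) + 10989/(√(-14031 + 1031)) = 26380*(7/531) + 10989/(√(-13000)) = 184660/531 + 10989/((10*I*√130)) = 184660/531 + 10989*(-I*√130/1300) = 184660/531 - 10989*I*√130/1300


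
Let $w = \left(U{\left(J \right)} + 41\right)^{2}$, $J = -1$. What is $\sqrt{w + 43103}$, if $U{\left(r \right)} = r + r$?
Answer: $4 \sqrt{2789} \approx 211.24$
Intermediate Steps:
$U{\left(r \right)} = 2 r$
$w = 1521$ ($w = \left(2 \left(-1\right) + 41\right)^{2} = \left(-2 + 41\right)^{2} = 39^{2} = 1521$)
$\sqrt{w + 43103} = \sqrt{1521 + 43103} = \sqrt{44624} = 4 \sqrt{2789}$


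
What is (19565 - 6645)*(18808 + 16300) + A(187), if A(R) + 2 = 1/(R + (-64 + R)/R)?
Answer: 15917568303123/35092 ≈ 4.5360e+8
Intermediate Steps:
A(R) = -2 + 1/(R + (-64 + R)/R)
(19565 - 6645)*(18808 + 16300) + A(187) = (19565 - 6645)*(18808 + 16300) + (128 - 1*187 - 2*187²)/(-64 + 187 + 187²) = 12920*35108 + (128 - 187 - 2*34969)/(-64 + 187 + 34969) = 453595360 + (128 - 187 - 69938)/35092 = 453595360 + (1/35092)*(-69997) = 453595360 - 69997/35092 = 15917568303123/35092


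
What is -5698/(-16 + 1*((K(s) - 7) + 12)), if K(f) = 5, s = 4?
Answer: 2849/3 ≈ 949.67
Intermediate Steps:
-5698/(-16 + 1*((K(s) - 7) + 12)) = -5698/(-16 + 1*((5 - 7) + 12)) = -5698/(-16 + 1*(-2 + 12)) = -5698/(-16 + 1*10) = -5698/(-16 + 10) = -5698/(-6) = -5698*(-⅙) = 2849/3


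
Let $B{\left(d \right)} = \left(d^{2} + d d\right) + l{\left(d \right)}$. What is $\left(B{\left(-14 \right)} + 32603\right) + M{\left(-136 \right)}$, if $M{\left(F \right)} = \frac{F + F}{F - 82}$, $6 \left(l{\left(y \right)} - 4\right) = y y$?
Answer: $\frac{10801763}{327} \approx 33033.0$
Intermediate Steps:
$l{\left(y \right)} = 4 + \frac{y^{2}}{6}$ ($l{\left(y \right)} = 4 + \frac{y y}{6} = 4 + \frac{y^{2}}{6}$)
$B{\left(d \right)} = 4 + \frac{13 d^{2}}{6}$ ($B{\left(d \right)} = \left(d^{2} + d d\right) + \left(4 + \frac{d^{2}}{6}\right) = \left(d^{2} + d^{2}\right) + \left(4 + \frac{d^{2}}{6}\right) = 2 d^{2} + \left(4 + \frac{d^{2}}{6}\right) = 4 + \frac{13 d^{2}}{6}$)
$M{\left(F \right)} = \frac{2 F}{-82 + F}$
$\left(B{\left(-14 \right)} + 32603\right) + M{\left(-136 \right)} = \left(\left(4 + \frac{13 \left(-14\right)^{2}}{6}\right) + 32603\right) + 2 \left(-136\right) \frac{1}{-82 - 136} = \left(\left(4 + \frac{13}{6} \cdot 196\right) + 32603\right) + 2 \left(-136\right) \frac{1}{-218} = \left(\left(4 + \frac{1274}{3}\right) + 32603\right) + 2 \left(-136\right) \left(- \frac{1}{218}\right) = \left(\frac{1286}{3} + 32603\right) + \frac{136}{109} = \frac{99095}{3} + \frac{136}{109} = \frac{10801763}{327}$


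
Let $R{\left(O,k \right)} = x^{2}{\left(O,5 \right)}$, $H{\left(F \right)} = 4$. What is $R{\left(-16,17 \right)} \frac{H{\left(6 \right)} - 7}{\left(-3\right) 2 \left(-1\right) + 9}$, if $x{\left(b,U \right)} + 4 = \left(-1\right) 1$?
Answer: $-5$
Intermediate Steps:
$x{\left(b,U \right)} = -5$ ($x{\left(b,U \right)} = -4 - 1 = -5$)
$R{\left(O,k \right)} = 25$ ($R{\left(O,k \right)} = \left(-5\right)^{2} = 25$)
$R{\left(-16,17 \right)} \frac{H{\left(6 \right)} - 7}{\left(-3\right) 2 \left(-1\right) + 9} = 25 \frac{4 - 7}{\left(-3\right) 2 \left(-1\right) + 9} = 25 \left(- \frac{3}{\left(-6\right) \left(-1\right) + 9}\right) = 25 \left(- \frac{3}{6 + 9}\right) = 25 \left(- \frac{3}{15}\right) = 25 \left(\left(-3\right) \frac{1}{15}\right) = 25 \left(- \frac{1}{5}\right) = -5$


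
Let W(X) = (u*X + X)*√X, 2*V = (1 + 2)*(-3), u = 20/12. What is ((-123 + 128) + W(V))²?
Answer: (5 - 18*I*√2)² ≈ -623.0 - 254.56*I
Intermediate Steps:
u = 5/3 (u = 20*(1/12) = 5/3 ≈ 1.6667)
V = -9/2 (V = ((1 + 2)*(-3))/2 = (3*(-3))/2 = (½)*(-9) = -9/2 ≈ -4.5000)
W(X) = 8*X^(3/2)/3 (W(X) = (5*X/3 + X)*√X = (8*X/3)*√X = 8*X^(3/2)/3)
((-123 + 128) + W(V))² = ((-123 + 128) + 8*(-9/2)^(3/2)/3)² = (5 + 8*(-27*I*√2/4)/3)² = (5 - 18*I*√2)²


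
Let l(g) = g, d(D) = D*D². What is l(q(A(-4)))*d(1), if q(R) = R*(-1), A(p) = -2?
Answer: 2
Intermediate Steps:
d(D) = D³
q(R) = -R
l(q(A(-4)))*d(1) = -1*(-2)*1³ = 2*1 = 2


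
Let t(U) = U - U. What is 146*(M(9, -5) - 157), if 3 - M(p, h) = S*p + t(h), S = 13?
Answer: -39566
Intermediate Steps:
t(U) = 0
M(p, h) = 3 - 13*p (M(p, h) = 3 - (13*p + 0) = 3 - 13*p)
146*(M(9, -5) - 157) = 146*((3 - 13*9) - 157) = 146*((3 - 117) - 157) = 146*(-114 - 157) = 146*(-271) = -39566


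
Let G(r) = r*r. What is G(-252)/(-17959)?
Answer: -63504/17959 ≈ -3.5361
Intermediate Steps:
G(r) = r**2
G(-252)/(-17959) = (-252)**2/(-17959) = 63504*(-1/17959) = -63504/17959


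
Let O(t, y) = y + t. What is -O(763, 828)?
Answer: -1591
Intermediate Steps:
O(t, y) = t + y
-O(763, 828) = -(763 + 828) = -1*1591 = -1591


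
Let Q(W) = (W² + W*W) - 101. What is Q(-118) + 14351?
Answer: 42098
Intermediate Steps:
Q(W) = -101 + 2*W² (Q(W) = (W² + W²) - 101 = 2*W² - 101 = -101 + 2*W²)
Q(-118) + 14351 = (-101 + 2*(-118)²) + 14351 = (-101 + 2*13924) + 14351 = (-101 + 27848) + 14351 = 27747 + 14351 = 42098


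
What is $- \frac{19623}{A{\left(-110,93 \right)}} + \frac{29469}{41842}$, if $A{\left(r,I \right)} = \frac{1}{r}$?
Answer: $\frac{90317241729}{41842} \approx 2.1585 \cdot 10^{6}$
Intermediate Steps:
$- \frac{19623}{A{\left(-110,93 \right)}} + \frac{29469}{41842} = - \frac{19623}{\frac{1}{-110}} + \frac{29469}{41842} = - \frac{19623}{- \frac{1}{110}} + 29469 \cdot \frac{1}{41842} = \left(-19623\right) \left(-110\right) + \frac{29469}{41842} = 2158530 + \frac{29469}{41842} = \frac{90317241729}{41842}$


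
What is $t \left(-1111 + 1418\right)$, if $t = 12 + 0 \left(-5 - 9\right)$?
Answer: $3684$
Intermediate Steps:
$t = 12$ ($t = 12 + 0 \left(-14\right) = 12 + 0 = 12$)
$t \left(-1111 + 1418\right) = 12 \left(-1111 + 1418\right) = 12 \cdot 307 = 3684$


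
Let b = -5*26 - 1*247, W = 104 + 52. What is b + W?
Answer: -221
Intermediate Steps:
W = 156
b = -377 (b = -130 - 247 = -377)
b + W = -377 + 156 = -221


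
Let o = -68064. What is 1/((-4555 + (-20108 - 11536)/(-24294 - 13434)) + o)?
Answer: -1048/76103833 ≈ -1.3771e-5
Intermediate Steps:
1/((-4555 + (-20108 - 11536)/(-24294 - 13434)) + o) = 1/((-4555 + (-20108 - 11536)/(-24294 - 13434)) - 68064) = 1/((-4555 - 31644/(-37728)) - 68064) = 1/((-4555 - 31644*(-1/37728)) - 68064) = 1/((-4555 + 879/1048) - 68064) = 1/(-4772761/1048 - 68064) = 1/(-76103833/1048) = -1048/76103833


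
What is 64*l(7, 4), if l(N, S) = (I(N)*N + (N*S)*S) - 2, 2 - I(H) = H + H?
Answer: 1664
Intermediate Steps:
I(H) = 2 - 2*H (I(H) = 2 - (H + H) = 2 - 2*H)
l(N, S) = -2 + N*S² + N*(2 - 2*N) (l(N, S) = ((2 - 2*N)*N + (N*S)*S) - 2 = (N*(2 - 2*N) + N*S²) - 2 = (N*S² + N*(2 - 2*N)) - 2 = -2 + N*S² + N*(2 - 2*N))
64*l(7, 4) = 64*(-2 + 7*4² - 2*7*(-1 + 7)) = 64*(-2 + 7*16 - 2*7*6) = 64*(-2 + 112 - 84) = 64*26 = 1664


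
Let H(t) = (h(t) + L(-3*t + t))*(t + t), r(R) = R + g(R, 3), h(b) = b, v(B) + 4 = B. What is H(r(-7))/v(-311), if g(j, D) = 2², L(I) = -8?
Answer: -22/105 ≈ -0.20952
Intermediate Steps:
v(B) = -4 + B
g(j, D) = 4
r(R) = 4 + R (r(R) = R + 4 = 4 + R)
H(t) = 2*t*(-8 + t) (H(t) = (t - 8)*(t + t) = (-8 + t)*(2*t) = 2*t*(-8 + t))
H(r(-7))/v(-311) = (2*(4 - 7)*(-8 + (4 - 7)))/(-4 - 311) = (2*(-3)*(-8 - 3))/(-315) = (2*(-3)*(-11))*(-1/315) = 66*(-1/315) = -22/105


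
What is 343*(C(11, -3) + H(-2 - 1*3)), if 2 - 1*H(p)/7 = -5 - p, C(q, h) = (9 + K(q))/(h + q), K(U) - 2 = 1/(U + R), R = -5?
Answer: 253477/48 ≈ 5280.8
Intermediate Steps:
K(U) = 2 + 1/(-5 + U) (K(U) = 2 + 1/(U - 5) = 2 + 1/(-5 + U))
C(q, h) = (9 + (-9 + 2*q)/(-5 + q))/(h + q)
H(p) = 49 + 7*p (H(p) = 14 - 7*(-5 - p) = 14 + (35 + 7*p) = 49 + 7*p)
343*(C(11, -3) + H(-2 - 1*3)) = 343*((-54 + 11*11)/((-5 + 11)*(-3 + 11)) + (49 + 7*(-2 - 1*3))) = 343*((-54 + 121)/(6*8) + (49 + 7*(-2 - 3))) = 343*((⅙)*(⅛)*67 + (49 + 7*(-5))) = 343*(67/48 + (49 - 35)) = 343*(67/48 + 14) = 343*(739/48) = 253477/48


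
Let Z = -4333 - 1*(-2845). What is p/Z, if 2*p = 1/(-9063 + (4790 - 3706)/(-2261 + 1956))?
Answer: 305/8229529824 ≈ 3.7062e-8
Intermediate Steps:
p = -305/5530598 (p = 1/(2*(-9063 + (4790 - 3706)/(-2261 + 1956))) = 1/(2*(-9063 + 1084/(-305))) = 1/(2*(-9063 + 1084*(-1/305))) = 1/(2*(-9063 - 1084/305)) = 1/(2*(-2765299/305)) = (½)*(-305/2765299) = -305/5530598 ≈ -5.5148e-5)
Z = -1488 (Z = -4333 + 2845 = -1488)
p/Z = -305/5530598/(-1488) = -305/5530598*(-1/1488) = 305/8229529824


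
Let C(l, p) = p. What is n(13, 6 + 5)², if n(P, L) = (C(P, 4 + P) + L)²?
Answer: 614656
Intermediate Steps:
n(P, L) = (4 + L + P)² (n(P, L) = ((4 + P) + L)² = (4 + L + P)²)
n(13, 6 + 5)² = ((4 + (6 + 5) + 13)²)² = ((4 + 11 + 13)²)² = (28²)² = 784² = 614656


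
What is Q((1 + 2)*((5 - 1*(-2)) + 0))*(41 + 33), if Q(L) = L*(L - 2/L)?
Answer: 32486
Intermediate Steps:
Q((1 + 2)*((5 - 1*(-2)) + 0))*(41 + 33) = (-2 + ((1 + 2)*((5 - 1*(-2)) + 0))²)*(41 + 33) = (-2 + (3*((5 + 2) + 0))²)*74 = (-2 + (3*(7 + 0))²)*74 = (-2 + (3*7)²)*74 = (-2 + 21²)*74 = (-2 + 441)*74 = 439*74 = 32486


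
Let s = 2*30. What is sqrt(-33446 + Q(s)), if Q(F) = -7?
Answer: 9*I*sqrt(413) ≈ 182.9*I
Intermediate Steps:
s = 60
sqrt(-33446 + Q(s)) = sqrt(-33446 - 7) = sqrt(-33453) = 9*I*sqrt(413)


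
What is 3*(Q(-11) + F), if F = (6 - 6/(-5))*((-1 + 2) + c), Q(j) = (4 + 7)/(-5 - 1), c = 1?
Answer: 377/10 ≈ 37.700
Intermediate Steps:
Q(j) = -11/6 (Q(j) = 11/(-6) = 11*(-⅙) = -11/6)
F = 72/5 (F = (6 - 6/(-5))*((-1 + 2) + 1) = (6 - 6*(-⅕))*(1 + 1) = (6 + 6/5)*2 = (36/5)*2 = 72/5 ≈ 14.400)
3*(Q(-11) + F) = 3*(-11/6 + 72/5) = 3*(377/30) = 377/10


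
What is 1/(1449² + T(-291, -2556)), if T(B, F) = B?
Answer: 1/2099310 ≈ 4.7635e-7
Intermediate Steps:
1/(1449² + T(-291, -2556)) = 1/(1449² - 291) = 1/(2099601 - 291) = 1/2099310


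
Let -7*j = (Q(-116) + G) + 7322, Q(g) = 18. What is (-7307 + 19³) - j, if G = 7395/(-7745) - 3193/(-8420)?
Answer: 54823499097/91298060 ≈ 600.49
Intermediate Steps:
G = -7507223/13042580 (G = 7395*(-1/7745) - 3193*(-1/8420) = -1479/1549 + 3193/8420 = -7507223/13042580 ≈ -0.57559)
j = -95725029977/91298060 (j = -((18 - 7507223/13042580) + 7322)/7 = -(227259217/13042580 + 7322)/7 = -⅐*95725029977/13042580 = -95725029977/91298060 ≈ -1048.5)
(-7307 + 19³) - j = (-7307 + 19³) - 1*(-95725029977/91298060) = (-7307 + 6859) + 95725029977/91298060 = -448 + 95725029977/91298060 = 54823499097/91298060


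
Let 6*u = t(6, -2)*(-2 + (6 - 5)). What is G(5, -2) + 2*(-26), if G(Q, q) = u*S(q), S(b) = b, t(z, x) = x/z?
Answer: -469/9 ≈ -52.111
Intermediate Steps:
u = 1/18 (u = ((-2/6)*(-2 + (6 - 5)))/6 = ((-2*⅙)*(-2 + 1))/6 = (-⅓*(-1))/6 = (⅙)*(⅓) = 1/18 ≈ 0.055556)
G(Q, q) = q/18
G(5, -2) + 2*(-26) = (1/18)*(-2) + 2*(-26) = -⅑ - 52 = -469/9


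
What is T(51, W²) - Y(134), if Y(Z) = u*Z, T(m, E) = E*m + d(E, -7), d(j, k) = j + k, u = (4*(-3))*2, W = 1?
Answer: 3261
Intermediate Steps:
u = -24 (u = -12*2 = -24)
T(m, E) = -7 + E + E*m (T(m, E) = E*m + (E - 7) = E*m + (-7 + E) = -7 + E + E*m)
Y(Z) = -24*Z
T(51, W²) - Y(134) = (-7 + 1² + 1²*51) - (-24)*134 = (-7 + 1 + 1*51) - 1*(-3216) = (-7 + 1 + 51) + 3216 = 45 + 3216 = 3261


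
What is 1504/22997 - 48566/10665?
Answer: -1100832142/245263005 ≈ -4.4884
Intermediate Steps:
1504/22997 - 48566/10665 = -1100832142/245263005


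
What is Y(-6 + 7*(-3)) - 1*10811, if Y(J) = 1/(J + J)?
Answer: -583795/54 ≈ -10811.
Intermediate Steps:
Y(J) = 1/(2*J)
Y(-6 + 7*(-3)) - 1*10811 = 1/(2*(-6 + 7*(-3))) - 1*10811 = 1/(2*(-6 - 21)) - 10811 = (½)/(-27) - 10811 = (½)*(-1/27) - 10811 = -1/54 - 10811 = -583795/54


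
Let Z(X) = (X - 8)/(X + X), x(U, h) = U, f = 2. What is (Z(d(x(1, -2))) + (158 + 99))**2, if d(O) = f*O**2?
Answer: 261121/4 ≈ 65280.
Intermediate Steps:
d(O) = 2*O**2
Z(X) = (-8 + X)/(2*X) (Z(X) = (-8 + X)/((2*X)) = (-8 + X)*(1/(2*X)) = (-8 + X)/(2*X))
(Z(d(x(1, -2))) + (158 + 99))**2 = ((-8 + 2*1**2)/(2*((2*1**2))) + (158 + 99))**2 = ((-8 + 2*1)/(2*((2*1))) + 257)**2 = ((1/2)*(-8 + 2)/2 + 257)**2 = ((1/2)*(1/2)*(-6) + 257)**2 = (-3/2 + 257)**2 = (511/2)**2 = 261121/4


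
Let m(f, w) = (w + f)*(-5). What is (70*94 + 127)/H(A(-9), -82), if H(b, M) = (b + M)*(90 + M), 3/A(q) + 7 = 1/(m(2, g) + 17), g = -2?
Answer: -395713/38908 ≈ -10.170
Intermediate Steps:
m(f, w) = -5*f - 5*w (m(f, w) = (f + w)*(-5) = -5*f - 5*w)
A(q) = -51/118 (A(q) = 3/(-7 + 1/((-5*2 - 5*(-2)) + 17)) = 3/(-7 + 1/((-10 + 10) + 17)) = 3/(-7 + 1/(0 + 17)) = 3/(-7 + 1/17) = 3/(-118/17) = 3*(-17/118) = -51/118)
H(b, M) = (90 + M)*(M + b) (H(b, M) = (M + b)*(90 + M) = (90 + M)*(M + b))
(70*94 + 127)/H(A(-9), -82) = (70*94 + 127)/((-82)² + 90*(-82) + 90*(-51/118) - 82*(-51/118)) = (6580 + 127)/(6724 - 7380 - 2295/59 + 2091/59) = 6707/(-38908/59) = 6707*(-59/38908) = -395713/38908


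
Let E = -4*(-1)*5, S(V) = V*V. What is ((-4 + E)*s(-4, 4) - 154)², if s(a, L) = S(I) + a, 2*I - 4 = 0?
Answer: 23716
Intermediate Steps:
I = 2 (I = 2 + (½)*0 = 2 + 0 = 2)
S(V) = V²
E = 20 (E = 4*5 = 20)
s(a, L) = 4 + a (s(a, L) = 2² + a = 4 + a)
((-4 + E)*s(-4, 4) - 154)² = ((-4 + 20)*(4 - 4) - 154)² = (16*0 - 154)² = (0 - 154)² = (-154)² = 23716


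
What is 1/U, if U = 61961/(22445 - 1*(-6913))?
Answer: 29358/61961 ≈ 0.47381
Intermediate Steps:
U = 61961/29358 (U = 61961/(22445 + 6913) = 61961/29358 ≈ 2.1105)
1/U = 1/(61961/29358) = 29358/61961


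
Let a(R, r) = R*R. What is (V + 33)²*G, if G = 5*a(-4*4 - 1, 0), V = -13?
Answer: 578000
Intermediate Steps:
a(R, r) = R²
G = 1445 (G = 5*(-4*4 - 1)² = 5*(-16 - 1)² = 5*(-17)² = 5*289 = 1445)
(V + 33)²*G = (-13 + 33)²*1445 = 20²*1445 = 400*1445 = 578000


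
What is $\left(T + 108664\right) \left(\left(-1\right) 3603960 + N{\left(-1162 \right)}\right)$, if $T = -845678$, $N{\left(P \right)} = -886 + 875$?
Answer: $2656177082594$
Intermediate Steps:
$N{\left(P \right)} = -11$
$\left(T + 108664\right) \left(\left(-1\right) 3603960 + N{\left(-1162 \right)}\right) = \left(-845678 + 108664\right) \left(\left(-1\right) 3603960 - 11\right) = - 737014 \left(-3603960 - 11\right) = \left(-737014\right) \left(-3603971\right) = 2656177082594$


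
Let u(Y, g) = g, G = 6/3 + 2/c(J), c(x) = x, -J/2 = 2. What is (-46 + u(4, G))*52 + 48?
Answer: -2266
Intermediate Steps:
J = -4 (J = -2*2 = -4)
G = 3/2 (G = 6/3 + 2/(-4) = 6*(⅓) + 2*(-¼) = 2 - ½ = 3/2 ≈ 1.5000)
(-46 + u(4, G))*52 + 48 = (-46 + 3/2)*52 + 48 = -89/2*52 + 48 = -2314 + 48 = -2266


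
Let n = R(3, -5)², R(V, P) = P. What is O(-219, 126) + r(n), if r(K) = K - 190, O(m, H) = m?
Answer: -384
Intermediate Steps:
n = 25 (n = (-5)² = 25)
r(K) = -190 + K
O(-219, 126) + r(n) = -219 + (-190 + 25) = -219 - 165 = -384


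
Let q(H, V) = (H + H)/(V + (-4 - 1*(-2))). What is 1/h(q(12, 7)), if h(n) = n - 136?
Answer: -5/656 ≈ -0.0076220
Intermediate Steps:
q(H, V) = 2*H/(-2 + V) (q(H, V) = (2*H)/(V + (-4 + 2)) = (2*H)/(V - 2) = (2*H)/(-2 + V) = 2*H/(-2 + V))
h(n) = -136 + n
1/h(q(12, 7)) = 1/(-136 + 2*12/(-2 + 7)) = 1/(-136 + 2*12/5) = 1/(-136 + 2*12*(⅕)) = 1/(-136 + 24/5) = 1/(-656/5) = -5/656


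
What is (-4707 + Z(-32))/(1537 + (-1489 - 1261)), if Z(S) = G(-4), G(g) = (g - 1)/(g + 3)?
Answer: 4702/1213 ≈ 3.8763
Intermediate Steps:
G(g) = (-1 + g)/(3 + g)
Z(S) = 5 (Z(S) = (-1 - 4)/(3 - 4) = -5/(-1) = -1*(-5) = 5)
(-4707 + Z(-32))/(1537 + (-1489 - 1261)) = (-4707 + 5)/(1537 + (-1489 - 1261)) = -4702/(1537 - 2750) = -4702/(-1213) = -4702*(-1/1213) = 4702/1213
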